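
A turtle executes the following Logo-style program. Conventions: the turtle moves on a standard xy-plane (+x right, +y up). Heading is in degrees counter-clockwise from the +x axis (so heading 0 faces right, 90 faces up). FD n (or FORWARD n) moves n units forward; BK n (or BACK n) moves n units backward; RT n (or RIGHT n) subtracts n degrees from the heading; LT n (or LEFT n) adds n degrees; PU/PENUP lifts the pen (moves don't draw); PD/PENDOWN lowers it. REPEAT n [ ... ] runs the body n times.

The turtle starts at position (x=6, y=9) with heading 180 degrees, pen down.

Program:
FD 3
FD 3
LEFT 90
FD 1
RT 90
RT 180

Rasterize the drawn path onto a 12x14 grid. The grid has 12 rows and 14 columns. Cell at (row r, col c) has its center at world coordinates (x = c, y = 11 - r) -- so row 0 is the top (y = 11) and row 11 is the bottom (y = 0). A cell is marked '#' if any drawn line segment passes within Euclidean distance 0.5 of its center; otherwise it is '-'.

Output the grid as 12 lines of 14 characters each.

Answer: --------------
--------------
#######-------
#-------------
--------------
--------------
--------------
--------------
--------------
--------------
--------------
--------------

Derivation:
Segment 0: (6,9) -> (3,9)
Segment 1: (3,9) -> (0,9)
Segment 2: (0,9) -> (-0,8)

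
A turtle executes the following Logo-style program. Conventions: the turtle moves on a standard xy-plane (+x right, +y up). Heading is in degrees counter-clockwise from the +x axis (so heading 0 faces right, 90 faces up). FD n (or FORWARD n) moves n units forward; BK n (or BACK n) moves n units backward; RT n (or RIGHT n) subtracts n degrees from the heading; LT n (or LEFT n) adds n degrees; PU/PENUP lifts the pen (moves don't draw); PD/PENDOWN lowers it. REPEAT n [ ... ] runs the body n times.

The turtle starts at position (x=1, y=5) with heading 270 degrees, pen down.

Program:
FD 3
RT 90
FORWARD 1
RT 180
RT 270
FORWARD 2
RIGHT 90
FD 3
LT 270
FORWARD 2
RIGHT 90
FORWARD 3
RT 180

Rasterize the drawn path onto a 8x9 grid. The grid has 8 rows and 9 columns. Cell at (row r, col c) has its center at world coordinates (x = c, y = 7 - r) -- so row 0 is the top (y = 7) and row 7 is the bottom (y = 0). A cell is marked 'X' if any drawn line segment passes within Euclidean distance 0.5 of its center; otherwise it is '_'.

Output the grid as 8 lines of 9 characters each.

Segment 0: (1,5) -> (1,2)
Segment 1: (1,2) -> (-0,2)
Segment 2: (-0,2) -> (-0,4)
Segment 3: (-0,4) -> (3,4)
Segment 4: (3,4) -> (3,2)
Segment 5: (3,2) -> (-0,2)

Answer: _________
_________
_X_______
XXXX_____
XX_X_____
XXXX_____
_________
_________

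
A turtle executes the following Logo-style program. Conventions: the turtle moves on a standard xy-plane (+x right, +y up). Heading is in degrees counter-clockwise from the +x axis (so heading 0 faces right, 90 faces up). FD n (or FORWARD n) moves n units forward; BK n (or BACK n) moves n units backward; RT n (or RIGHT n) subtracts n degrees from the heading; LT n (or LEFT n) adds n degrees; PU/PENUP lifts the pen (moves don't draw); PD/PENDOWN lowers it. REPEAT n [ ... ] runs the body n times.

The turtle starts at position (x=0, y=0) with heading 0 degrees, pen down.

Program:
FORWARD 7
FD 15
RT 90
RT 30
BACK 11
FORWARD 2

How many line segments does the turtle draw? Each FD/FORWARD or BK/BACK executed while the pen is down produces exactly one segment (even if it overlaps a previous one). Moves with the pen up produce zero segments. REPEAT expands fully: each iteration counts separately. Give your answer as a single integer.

Executing turtle program step by step:
Start: pos=(0,0), heading=0, pen down
FD 7: (0,0) -> (7,0) [heading=0, draw]
FD 15: (7,0) -> (22,0) [heading=0, draw]
RT 90: heading 0 -> 270
RT 30: heading 270 -> 240
BK 11: (22,0) -> (27.5,9.526) [heading=240, draw]
FD 2: (27.5,9.526) -> (26.5,7.794) [heading=240, draw]
Final: pos=(26.5,7.794), heading=240, 4 segment(s) drawn
Segments drawn: 4

Answer: 4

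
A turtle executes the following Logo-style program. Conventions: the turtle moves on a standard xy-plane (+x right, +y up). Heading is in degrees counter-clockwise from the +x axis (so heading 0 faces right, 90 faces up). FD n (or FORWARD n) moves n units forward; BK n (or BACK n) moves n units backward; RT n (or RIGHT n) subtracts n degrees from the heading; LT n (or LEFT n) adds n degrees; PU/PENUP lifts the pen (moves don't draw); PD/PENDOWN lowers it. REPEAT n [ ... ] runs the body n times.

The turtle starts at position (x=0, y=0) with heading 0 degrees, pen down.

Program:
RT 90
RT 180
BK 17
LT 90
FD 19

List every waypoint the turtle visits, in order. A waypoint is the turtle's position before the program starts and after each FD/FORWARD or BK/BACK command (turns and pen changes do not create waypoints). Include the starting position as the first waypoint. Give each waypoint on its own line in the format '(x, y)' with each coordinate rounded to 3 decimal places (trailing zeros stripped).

Executing turtle program step by step:
Start: pos=(0,0), heading=0, pen down
RT 90: heading 0 -> 270
RT 180: heading 270 -> 90
BK 17: (0,0) -> (0,-17) [heading=90, draw]
LT 90: heading 90 -> 180
FD 19: (0,-17) -> (-19,-17) [heading=180, draw]
Final: pos=(-19,-17), heading=180, 2 segment(s) drawn
Waypoints (3 total):
(0, 0)
(0, -17)
(-19, -17)

Answer: (0, 0)
(0, -17)
(-19, -17)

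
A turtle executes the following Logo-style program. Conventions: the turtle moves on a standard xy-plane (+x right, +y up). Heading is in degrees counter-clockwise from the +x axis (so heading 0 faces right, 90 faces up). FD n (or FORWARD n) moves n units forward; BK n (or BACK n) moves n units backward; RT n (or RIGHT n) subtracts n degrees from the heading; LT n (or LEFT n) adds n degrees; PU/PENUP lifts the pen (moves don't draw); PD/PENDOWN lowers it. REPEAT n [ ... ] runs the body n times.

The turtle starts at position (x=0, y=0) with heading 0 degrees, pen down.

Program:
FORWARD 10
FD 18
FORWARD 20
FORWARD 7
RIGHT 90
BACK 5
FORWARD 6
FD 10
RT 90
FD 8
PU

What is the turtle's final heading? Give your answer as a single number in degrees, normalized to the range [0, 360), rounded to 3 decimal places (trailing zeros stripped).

Answer: 180

Derivation:
Executing turtle program step by step:
Start: pos=(0,0), heading=0, pen down
FD 10: (0,0) -> (10,0) [heading=0, draw]
FD 18: (10,0) -> (28,0) [heading=0, draw]
FD 20: (28,0) -> (48,0) [heading=0, draw]
FD 7: (48,0) -> (55,0) [heading=0, draw]
RT 90: heading 0 -> 270
BK 5: (55,0) -> (55,5) [heading=270, draw]
FD 6: (55,5) -> (55,-1) [heading=270, draw]
FD 10: (55,-1) -> (55,-11) [heading=270, draw]
RT 90: heading 270 -> 180
FD 8: (55,-11) -> (47,-11) [heading=180, draw]
PU: pen up
Final: pos=(47,-11), heading=180, 8 segment(s) drawn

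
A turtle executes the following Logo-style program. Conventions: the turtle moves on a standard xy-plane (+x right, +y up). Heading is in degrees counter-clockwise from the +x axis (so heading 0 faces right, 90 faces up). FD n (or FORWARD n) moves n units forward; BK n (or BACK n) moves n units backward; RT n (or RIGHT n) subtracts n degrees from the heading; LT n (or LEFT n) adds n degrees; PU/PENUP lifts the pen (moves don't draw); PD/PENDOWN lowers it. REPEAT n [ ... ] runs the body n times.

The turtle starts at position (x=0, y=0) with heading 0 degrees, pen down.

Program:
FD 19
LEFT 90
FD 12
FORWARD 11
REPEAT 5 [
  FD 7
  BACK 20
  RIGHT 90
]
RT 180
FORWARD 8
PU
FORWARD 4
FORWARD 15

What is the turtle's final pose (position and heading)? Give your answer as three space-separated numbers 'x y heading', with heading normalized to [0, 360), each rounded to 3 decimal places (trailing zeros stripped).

Answer: -8 10 180

Derivation:
Executing turtle program step by step:
Start: pos=(0,0), heading=0, pen down
FD 19: (0,0) -> (19,0) [heading=0, draw]
LT 90: heading 0 -> 90
FD 12: (19,0) -> (19,12) [heading=90, draw]
FD 11: (19,12) -> (19,23) [heading=90, draw]
REPEAT 5 [
  -- iteration 1/5 --
  FD 7: (19,23) -> (19,30) [heading=90, draw]
  BK 20: (19,30) -> (19,10) [heading=90, draw]
  RT 90: heading 90 -> 0
  -- iteration 2/5 --
  FD 7: (19,10) -> (26,10) [heading=0, draw]
  BK 20: (26,10) -> (6,10) [heading=0, draw]
  RT 90: heading 0 -> 270
  -- iteration 3/5 --
  FD 7: (6,10) -> (6,3) [heading=270, draw]
  BK 20: (6,3) -> (6,23) [heading=270, draw]
  RT 90: heading 270 -> 180
  -- iteration 4/5 --
  FD 7: (6,23) -> (-1,23) [heading=180, draw]
  BK 20: (-1,23) -> (19,23) [heading=180, draw]
  RT 90: heading 180 -> 90
  -- iteration 5/5 --
  FD 7: (19,23) -> (19,30) [heading=90, draw]
  BK 20: (19,30) -> (19,10) [heading=90, draw]
  RT 90: heading 90 -> 0
]
RT 180: heading 0 -> 180
FD 8: (19,10) -> (11,10) [heading=180, draw]
PU: pen up
FD 4: (11,10) -> (7,10) [heading=180, move]
FD 15: (7,10) -> (-8,10) [heading=180, move]
Final: pos=(-8,10), heading=180, 14 segment(s) drawn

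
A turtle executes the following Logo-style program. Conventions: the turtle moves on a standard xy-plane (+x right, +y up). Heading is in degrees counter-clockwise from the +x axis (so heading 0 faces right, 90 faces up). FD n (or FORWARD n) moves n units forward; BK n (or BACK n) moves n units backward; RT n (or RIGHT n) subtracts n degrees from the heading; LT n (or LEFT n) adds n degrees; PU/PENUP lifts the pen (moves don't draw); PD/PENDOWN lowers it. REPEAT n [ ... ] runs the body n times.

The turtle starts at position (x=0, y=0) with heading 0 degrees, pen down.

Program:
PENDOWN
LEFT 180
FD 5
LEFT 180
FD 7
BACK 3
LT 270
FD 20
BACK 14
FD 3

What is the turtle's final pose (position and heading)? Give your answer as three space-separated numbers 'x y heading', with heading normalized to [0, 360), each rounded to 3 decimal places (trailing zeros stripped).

Executing turtle program step by step:
Start: pos=(0,0), heading=0, pen down
PD: pen down
LT 180: heading 0 -> 180
FD 5: (0,0) -> (-5,0) [heading=180, draw]
LT 180: heading 180 -> 0
FD 7: (-5,0) -> (2,0) [heading=0, draw]
BK 3: (2,0) -> (-1,0) [heading=0, draw]
LT 270: heading 0 -> 270
FD 20: (-1,0) -> (-1,-20) [heading=270, draw]
BK 14: (-1,-20) -> (-1,-6) [heading=270, draw]
FD 3: (-1,-6) -> (-1,-9) [heading=270, draw]
Final: pos=(-1,-9), heading=270, 6 segment(s) drawn

Answer: -1 -9 270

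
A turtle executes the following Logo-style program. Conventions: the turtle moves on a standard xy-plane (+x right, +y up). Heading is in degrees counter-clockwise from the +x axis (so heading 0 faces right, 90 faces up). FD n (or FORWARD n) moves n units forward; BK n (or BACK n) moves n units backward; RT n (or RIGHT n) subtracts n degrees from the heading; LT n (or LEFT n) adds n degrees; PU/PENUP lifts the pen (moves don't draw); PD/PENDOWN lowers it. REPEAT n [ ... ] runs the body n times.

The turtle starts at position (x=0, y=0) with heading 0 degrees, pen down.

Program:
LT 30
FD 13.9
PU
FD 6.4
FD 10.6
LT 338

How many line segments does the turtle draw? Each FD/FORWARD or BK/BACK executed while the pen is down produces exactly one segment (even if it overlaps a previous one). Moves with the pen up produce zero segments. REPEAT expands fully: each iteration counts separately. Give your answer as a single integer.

Answer: 1

Derivation:
Executing turtle program step by step:
Start: pos=(0,0), heading=0, pen down
LT 30: heading 0 -> 30
FD 13.9: (0,0) -> (12.038,6.95) [heading=30, draw]
PU: pen up
FD 6.4: (12.038,6.95) -> (17.58,10.15) [heading=30, move]
FD 10.6: (17.58,10.15) -> (26.76,15.45) [heading=30, move]
LT 338: heading 30 -> 8
Final: pos=(26.76,15.45), heading=8, 1 segment(s) drawn
Segments drawn: 1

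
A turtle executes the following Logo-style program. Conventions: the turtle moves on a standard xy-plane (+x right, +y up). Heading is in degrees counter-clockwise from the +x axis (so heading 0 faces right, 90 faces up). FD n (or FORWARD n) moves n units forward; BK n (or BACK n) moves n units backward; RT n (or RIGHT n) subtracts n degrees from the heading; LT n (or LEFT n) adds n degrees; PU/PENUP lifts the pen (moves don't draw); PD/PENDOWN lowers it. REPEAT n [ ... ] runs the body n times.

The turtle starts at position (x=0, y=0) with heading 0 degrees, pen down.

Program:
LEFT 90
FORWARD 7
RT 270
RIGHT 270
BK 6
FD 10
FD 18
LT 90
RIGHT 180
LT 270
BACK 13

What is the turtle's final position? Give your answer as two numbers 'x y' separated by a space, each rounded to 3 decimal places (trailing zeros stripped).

Executing turtle program step by step:
Start: pos=(0,0), heading=0, pen down
LT 90: heading 0 -> 90
FD 7: (0,0) -> (0,7) [heading=90, draw]
RT 270: heading 90 -> 180
RT 270: heading 180 -> 270
BK 6: (0,7) -> (0,13) [heading=270, draw]
FD 10: (0,13) -> (0,3) [heading=270, draw]
FD 18: (0,3) -> (0,-15) [heading=270, draw]
LT 90: heading 270 -> 0
RT 180: heading 0 -> 180
LT 270: heading 180 -> 90
BK 13: (0,-15) -> (0,-28) [heading=90, draw]
Final: pos=(0,-28), heading=90, 5 segment(s) drawn

Answer: 0 -28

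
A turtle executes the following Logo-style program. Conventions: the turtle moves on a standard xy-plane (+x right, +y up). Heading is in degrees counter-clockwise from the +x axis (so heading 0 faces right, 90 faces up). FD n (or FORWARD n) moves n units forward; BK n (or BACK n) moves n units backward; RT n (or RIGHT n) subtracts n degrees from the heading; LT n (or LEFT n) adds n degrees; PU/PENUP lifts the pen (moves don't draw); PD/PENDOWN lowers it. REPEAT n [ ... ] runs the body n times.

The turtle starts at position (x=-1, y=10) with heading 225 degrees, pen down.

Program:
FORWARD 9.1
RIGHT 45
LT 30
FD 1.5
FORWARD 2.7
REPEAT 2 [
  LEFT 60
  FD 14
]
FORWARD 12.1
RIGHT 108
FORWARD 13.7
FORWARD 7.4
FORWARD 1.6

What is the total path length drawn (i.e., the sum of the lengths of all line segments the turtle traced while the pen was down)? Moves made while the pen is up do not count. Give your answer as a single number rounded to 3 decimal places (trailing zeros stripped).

Answer: 76.1

Derivation:
Executing turtle program step by step:
Start: pos=(-1,10), heading=225, pen down
FD 9.1: (-1,10) -> (-7.435,3.565) [heading=225, draw]
RT 45: heading 225 -> 180
LT 30: heading 180 -> 210
FD 1.5: (-7.435,3.565) -> (-8.734,2.815) [heading=210, draw]
FD 2.7: (-8.734,2.815) -> (-11.072,1.465) [heading=210, draw]
REPEAT 2 [
  -- iteration 1/2 --
  LT 60: heading 210 -> 270
  FD 14: (-11.072,1.465) -> (-11.072,-12.535) [heading=270, draw]
  -- iteration 2/2 --
  LT 60: heading 270 -> 330
  FD 14: (-11.072,-12.535) -> (1.052,-19.535) [heading=330, draw]
]
FD 12.1: (1.052,-19.535) -> (11.531,-25.585) [heading=330, draw]
RT 108: heading 330 -> 222
FD 13.7: (11.531,-25.585) -> (1.35,-34.752) [heading=222, draw]
FD 7.4: (1.35,-34.752) -> (-4.149,-39.703) [heading=222, draw]
FD 1.6: (-4.149,-39.703) -> (-5.338,-40.774) [heading=222, draw]
Final: pos=(-5.338,-40.774), heading=222, 9 segment(s) drawn

Segment lengths:
  seg 1: (-1,10) -> (-7.435,3.565), length = 9.1
  seg 2: (-7.435,3.565) -> (-8.734,2.815), length = 1.5
  seg 3: (-8.734,2.815) -> (-11.072,1.465), length = 2.7
  seg 4: (-11.072,1.465) -> (-11.072,-12.535), length = 14
  seg 5: (-11.072,-12.535) -> (1.052,-19.535), length = 14
  seg 6: (1.052,-19.535) -> (11.531,-25.585), length = 12.1
  seg 7: (11.531,-25.585) -> (1.35,-34.752), length = 13.7
  seg 8: (1.35,-34.752) -> (-4.149,-39.703), length = 7.4
  seg 9: (-4.149,-39.703) -> (-5.338,-40.774), length = 1.6
Total = 76.1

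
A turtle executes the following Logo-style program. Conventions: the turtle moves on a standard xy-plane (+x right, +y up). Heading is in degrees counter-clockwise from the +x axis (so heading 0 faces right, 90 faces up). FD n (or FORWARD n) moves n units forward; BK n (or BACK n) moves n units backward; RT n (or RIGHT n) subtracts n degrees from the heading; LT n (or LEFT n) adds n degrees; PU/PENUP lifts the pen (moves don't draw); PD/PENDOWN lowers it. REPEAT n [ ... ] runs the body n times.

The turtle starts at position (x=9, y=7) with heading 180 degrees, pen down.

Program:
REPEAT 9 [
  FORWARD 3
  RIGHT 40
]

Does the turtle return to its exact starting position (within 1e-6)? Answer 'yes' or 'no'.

Answer: yes

Derivation:
Executing turtle program step by step:
Start: pos=(9,7), heading=180, pen down
REPEAT 9 [
  -- iteration 1/9 --
  FD 3: (9,7) -> (6,7) [heading=180, draw]
  RT 40: heading 180 -> 140
  -- iteration 2/9 --
  FD 3: (6,7) -> (3.702,8.928) [heading=140, draw]
  RT 40: heading 140 -> 100
  -- iteration 3/9 --
  FD 3: (3.702,8.928) -> (3.181,11.883) [heading=100, draw]
  RT 40: heading 100 -> 60
  -- iteration 4/9 --
  FD 3: (3.181,11.883) -> (4.681,14.481) [heading=60, draw]
  RT 40: heading 60 -> 20
  -- iteration 5/9 --
  FD 3: (4.681,14.481) -> (7.5,15.507) [heading=20, draw]
  RT 40: heading 20 -> 340
  -- iteration 6/9 --
  FD 3: (7.5,15.507) -> (10.319,14.481) [heading=340, draw]
  RT 40: heading 340 -> 300
  -- iteration 7/9 --
  FD 3: (10.319,14.481) -> (11.819,11.883) [heading=300, draw]
  RT 40: heading 300 -> 260
  -- iteration 8/9 --
  FD 3: (11.819,11.883) -> (11.298,8.928) [heading=260, draw]
  RT 40: heading 260 -> 220
  -- iteration 9/9 --
  FD 3: (11.298,8.928) -> (9,7) [heading=220, draw]
  RT 40: heading 220 -> 180
]
Final: pos=(9,7), heading=180, 9 segment(s) drawn

Start position: (9, 7)
Final position: (9, 7)
Distance = 0; < 1e-6 -> CLOSED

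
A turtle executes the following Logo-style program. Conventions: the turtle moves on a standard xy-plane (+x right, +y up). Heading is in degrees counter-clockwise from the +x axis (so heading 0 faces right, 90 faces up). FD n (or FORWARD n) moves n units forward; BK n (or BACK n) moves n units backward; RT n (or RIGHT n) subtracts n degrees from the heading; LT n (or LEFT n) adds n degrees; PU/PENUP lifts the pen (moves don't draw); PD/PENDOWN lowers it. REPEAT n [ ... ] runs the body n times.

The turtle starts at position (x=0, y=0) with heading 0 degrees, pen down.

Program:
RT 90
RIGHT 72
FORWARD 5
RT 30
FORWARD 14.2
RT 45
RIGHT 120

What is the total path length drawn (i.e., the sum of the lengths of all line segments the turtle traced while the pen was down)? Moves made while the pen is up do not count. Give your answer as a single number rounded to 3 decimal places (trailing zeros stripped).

Answer: 19.2

Derivation:
Executing turtle program step by step:
Start: pos=(0,0), heading=0, pen down
RT 90: heading 0 -> 270
RT 72: heading 270 -> 198
FD 5: (0,0) -> (-4.755,-1.545) [heading=198, draw]
RT 30: heading 198 -> 168
FD 14.2: (-4.755,-1.545) -> (-18.645,1.407) [heading=168, draw]
RT 45: heading 168 -> 123
RT 120: heading 123 -> 3
Final: pos=(-18.645,1.407), heading=3, 2 segment(s) drawn

Segment lengths:
  seg 1: (0,0) -> (-4.755,-1.545), length = 5
  seg 2: (-4.755,-1.545) -> (-18.645,1.407), length = 14.2
Total = 19.2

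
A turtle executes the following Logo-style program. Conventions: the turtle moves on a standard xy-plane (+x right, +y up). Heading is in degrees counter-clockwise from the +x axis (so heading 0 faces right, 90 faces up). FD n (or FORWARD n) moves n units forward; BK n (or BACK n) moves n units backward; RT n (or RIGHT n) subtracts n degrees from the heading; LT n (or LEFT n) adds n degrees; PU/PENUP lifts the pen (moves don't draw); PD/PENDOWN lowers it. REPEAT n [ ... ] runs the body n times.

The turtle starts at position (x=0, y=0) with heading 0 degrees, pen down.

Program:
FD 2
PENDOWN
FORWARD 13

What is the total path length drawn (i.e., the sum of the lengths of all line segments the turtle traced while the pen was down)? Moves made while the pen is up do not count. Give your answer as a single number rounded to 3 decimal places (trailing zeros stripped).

Answer: 15

Derivation:
Executing turtle program step by step:
Start: pos=(0,0), heading=0, pen down
FD 2: (0,0) -> (2,0) [heading=0, draw]
PD: pen down
FD 13: (2,0) -> (15,0) [heading=0, draw]
Final: pos=(15,0), heading=0, 2 segment(s) drawn

Segment lengths:
  seg 1: (0,0) -> (2,0), length = 2
  seg 2: (2,0) -> (15,0), length = 13
Total = 15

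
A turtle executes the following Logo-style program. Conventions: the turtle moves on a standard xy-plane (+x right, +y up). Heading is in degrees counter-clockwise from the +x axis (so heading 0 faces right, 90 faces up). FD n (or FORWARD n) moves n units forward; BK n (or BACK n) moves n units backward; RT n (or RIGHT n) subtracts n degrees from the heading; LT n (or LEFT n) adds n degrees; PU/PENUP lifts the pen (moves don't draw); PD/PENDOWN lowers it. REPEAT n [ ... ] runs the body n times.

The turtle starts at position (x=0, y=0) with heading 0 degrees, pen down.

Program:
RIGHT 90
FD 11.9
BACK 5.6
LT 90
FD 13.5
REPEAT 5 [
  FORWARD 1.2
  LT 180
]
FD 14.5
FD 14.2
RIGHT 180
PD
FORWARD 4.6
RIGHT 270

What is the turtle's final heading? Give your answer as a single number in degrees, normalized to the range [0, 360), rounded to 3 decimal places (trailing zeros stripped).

Answer: 90

Derivation:
Executing turtle program step by step:
Start: pos=(0,0), heading=0, pen down
RT 90: heading 0 -> 270
FD 11.9: (0,0) -> (0,-11.9) [heading=270, draw]
BK 5.6: (0,-11.9) -> (0,-6.3) [heading=270, draw]
LT 90: heading 270 -> 0
FD 13.5: (0,-6.3) -> (13.5,-6.3) [heading=0, draw]
REPEAT 5 [
  -- iteration 1/5 --
  FD 1.2: (13.5,-6.3) -> (14.7,-6.3) [heading=0, draw]
  LT 180: heading 0 -> 180
  -- iteration 2/5 --
  FD 1.2: (14.7,-6.3) -> (13.5,-6.3) [heading=180, draw]
  LT 180: heading 180 -> 0
  -- iteration 3/5 --
  FD 1.2: (13.5,-6.3) -> (14.7,-6.3) [heading=0, draw]
  LT 180: heading 0 -> 180
  -- iteration 4/5 --
  FD 1.2: (14.7,-6.3) -> (13.5,-6.3) [heading=180, draw]
  LT 180: heading 180 -> 0
  -- iteration 5/5 --
  FD 1.2: (13.5,-6.3) -> (14.7,-6.3) [heading=0, draw]
  LT 180: heading 0 -> 180
]
FD 14.5: (14.7,-6.3) -> (0.2,-6.3) [heading=180, draw]
FD 14.2: (0.2,-6.3) -> (-14,-6.3) [heading=180, draw]
RT 180: heading 180 -> 0
PD: pen down
FD 4.6: (-14,-6.3) -> (-9.4,-6.3) [heading=0, draw]
RT 270: heading 0 -> 90
Final: pos=(-9.4,-6.3), heading=90, 11 segment(s) drawn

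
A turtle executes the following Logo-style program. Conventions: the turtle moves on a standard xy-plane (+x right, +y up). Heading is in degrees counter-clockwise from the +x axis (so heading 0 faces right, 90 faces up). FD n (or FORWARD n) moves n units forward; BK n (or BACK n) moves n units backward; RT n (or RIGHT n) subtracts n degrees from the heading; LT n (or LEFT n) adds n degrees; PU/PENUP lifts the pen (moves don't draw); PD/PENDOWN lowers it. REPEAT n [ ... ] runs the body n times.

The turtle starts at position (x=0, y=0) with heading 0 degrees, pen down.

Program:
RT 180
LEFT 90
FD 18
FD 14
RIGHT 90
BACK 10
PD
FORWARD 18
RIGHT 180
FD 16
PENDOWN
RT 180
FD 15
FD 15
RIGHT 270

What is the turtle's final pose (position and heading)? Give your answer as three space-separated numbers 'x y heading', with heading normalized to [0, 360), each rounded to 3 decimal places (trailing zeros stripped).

Answer: -22 -32 270

Derivation:
Executing turtle program step by step:
Start: pos=(0,0), heading=0, pen down
RT 180: heading 0 -> 180
LT 90: heading 180 -> 270
FD 18: (0,0) -> (0,-18) [heading=270, draw]
FD 14: (0,-18) -> (0,-32) [heading=270, draw]
RT 90: heading 270 -> 180
BK 10: (0,-32) -> (10,-32) [heading=180, draw]
PD: pen down
FD 18: (10,-32) -> (-8,-32) [heading=180, draw]
RT 180: heading 180 -> 0
FD 16: (-8,-32) -> (8,-32) [heading=0, draw]
PD: pen down
RT 180: heading 0 -> 180
FD 15: (8,-32) -> (-7,-32) [heading=180, draw]
FD 15: (-7,-32) -> (-22,-32) [heading=180, draw]
RT 270: heading 180 -> 270
Final: pos=(-22,-32), heading=270, 7 segment(s) drawn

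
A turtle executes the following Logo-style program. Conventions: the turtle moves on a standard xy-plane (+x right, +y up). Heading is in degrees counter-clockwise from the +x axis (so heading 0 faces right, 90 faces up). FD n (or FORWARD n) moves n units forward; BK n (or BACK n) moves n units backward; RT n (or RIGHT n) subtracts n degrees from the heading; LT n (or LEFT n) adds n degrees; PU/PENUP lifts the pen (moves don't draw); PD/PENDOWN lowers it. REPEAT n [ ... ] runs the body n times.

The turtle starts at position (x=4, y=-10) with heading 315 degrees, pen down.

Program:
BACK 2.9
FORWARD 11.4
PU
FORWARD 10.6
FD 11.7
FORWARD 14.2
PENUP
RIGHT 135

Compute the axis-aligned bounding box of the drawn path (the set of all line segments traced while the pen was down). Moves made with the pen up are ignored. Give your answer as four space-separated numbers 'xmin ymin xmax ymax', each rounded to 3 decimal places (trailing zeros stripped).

Executing turtle program step by step:
Start: pos=(4,-10), heading=315, pen down
BK 2.9: (4,-10) -> (1.949,-7.949) [heading=315, draw]
FD 11.4: (1.949,-7.949) -> (10.01,-16.01) [heading=315, draw]
PU: pen up
FD 10.6: (10.01,-16.01) -> (17.506,-23.506) [heading=315, move]
FD 11.7: (17.506,-23.506) -> (25.779,-31.779) [heading=315, move]
FD 14.2: (25.779,-31.779) -> (35.82,-41.82) [heading=315, move]
PU: pen up
RT 135: heading 315 -> 180
Final: pos=(35.82,-41.82), heading=180, 2 segment(s) drawn

Segment endpoints: x in {1.949, 4, 10.01}, y in {-16.01, -10, -7.949}
xmin=1.949, ymin=-16.01, xmax=10.01, ymax=-7.949

Answer: 1.949 -16.01 10.01 -7.949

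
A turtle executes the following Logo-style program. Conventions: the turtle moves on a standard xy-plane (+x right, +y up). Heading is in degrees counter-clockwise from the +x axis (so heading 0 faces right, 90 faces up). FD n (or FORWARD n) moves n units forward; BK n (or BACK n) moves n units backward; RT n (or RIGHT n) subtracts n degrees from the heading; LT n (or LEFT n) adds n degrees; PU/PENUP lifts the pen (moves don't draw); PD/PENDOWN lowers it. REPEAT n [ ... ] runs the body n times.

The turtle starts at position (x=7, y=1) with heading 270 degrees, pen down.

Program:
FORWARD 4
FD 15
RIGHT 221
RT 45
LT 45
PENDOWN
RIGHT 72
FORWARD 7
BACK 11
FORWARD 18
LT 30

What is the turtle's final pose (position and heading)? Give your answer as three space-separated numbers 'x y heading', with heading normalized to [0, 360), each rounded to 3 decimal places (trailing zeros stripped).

Answer: 19.887 -23.47 7

Derivation:
Executing turtle program step by step:
Start: pos=(7,1), heading=270, pen down
FD 4: (7,1) -> (7,-3) [heading=270, draw]
FD 15: (7,-3) -> (7,-18) [heading=270, draw]
RT 221: heading 270 -> 49
RT 45: heading 49 -> 4
LT 45: heading 4 -> 49
PD: pen down
RT 72: heading 49 -> 337
FD 7: (7,-18) -> (13.444,-20.735) [heading=337, draw]
BK 11: (13.444,-20.735) -> (3.318,-16.437) [heading=337, draw]
FD 18: (3.318,-16.437) -> (19.887,-23.47) [heading=337, draw]
LT 30: heading 337 -> 7
Final: pos=(19.887,-23.47), heading=7, 5 segment(s) drawn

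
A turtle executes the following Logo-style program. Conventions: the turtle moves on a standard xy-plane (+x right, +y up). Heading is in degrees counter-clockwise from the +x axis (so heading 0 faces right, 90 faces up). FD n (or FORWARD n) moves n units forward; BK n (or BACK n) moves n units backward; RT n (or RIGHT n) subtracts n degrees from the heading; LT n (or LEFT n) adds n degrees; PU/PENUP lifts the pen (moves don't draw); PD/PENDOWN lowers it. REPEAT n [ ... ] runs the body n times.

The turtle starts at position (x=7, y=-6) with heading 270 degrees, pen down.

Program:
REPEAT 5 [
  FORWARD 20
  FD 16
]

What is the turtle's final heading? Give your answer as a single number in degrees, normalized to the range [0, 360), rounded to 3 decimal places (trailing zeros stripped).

Executing turtle program step by step:
Start: pos=(7,-6), heading=270, pen down
REPEAT 5 [
  -- iteration 1/5 --
  FD 20: (7,-6) -> (7,-26) [heading=270, draw]
  FD 16: (7,-26) -> (7,-42) [heading=270, draw]
  -- iteration 2/5 --
  FD 20: (7,-42) -> (7,-62) [heading=270, draw]
  FD 16: (7,-62) -> (7,-78) [heading=270, draw]
  -- iteration 3/5 --
  FD 20: (7,-78) -> (7,-98) [heading=270, draw]
  FD 16: (7,-98) -> (7,-114) [heading=270, draw]
  -- iteration 4/5 --
  FD 20: (7,-114) -> (7,-134) [heading=270, draw]
  FD 16: (7,-134) -> (7,-150) [heading=270, draw]
  -- iteration 5/5 --
  FD 20: (7,-150) -> (7,-170) [heading=270, draw]
  FD 16: (7,-170) -> (7,-186) [heading=270, draw]
]
Final: pos=(7,-186), heading=270, 10 segment(s) drawn

Answer: 270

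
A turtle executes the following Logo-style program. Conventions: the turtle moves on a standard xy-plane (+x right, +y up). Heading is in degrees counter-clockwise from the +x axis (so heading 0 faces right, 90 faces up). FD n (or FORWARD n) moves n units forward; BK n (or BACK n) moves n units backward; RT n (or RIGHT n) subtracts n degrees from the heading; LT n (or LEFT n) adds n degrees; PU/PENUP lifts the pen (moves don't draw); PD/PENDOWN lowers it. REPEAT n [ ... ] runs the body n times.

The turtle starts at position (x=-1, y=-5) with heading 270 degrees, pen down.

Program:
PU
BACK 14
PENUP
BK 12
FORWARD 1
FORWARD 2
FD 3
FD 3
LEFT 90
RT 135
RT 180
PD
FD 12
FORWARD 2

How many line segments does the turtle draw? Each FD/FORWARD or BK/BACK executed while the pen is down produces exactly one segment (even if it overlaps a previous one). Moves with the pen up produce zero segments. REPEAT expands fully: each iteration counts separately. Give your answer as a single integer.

Answer: 2

Derivation:
Executing turtle program step by step:
Start: pos=(-1,-5), heading=270, pen down
PU: pen up
BK 14: (-1,-5) -> (-1,9) [heading=270, move]
PU: pen up
BK 12: (-1,9) -> (-1,21) [heading=270, move]
FD 1: (-1,21) -> (-1,20) [heading=270, move]
FD 2: (-1,20) -> (-1,18) [heading=270, move]
FD 3: (-1,18) -> (-1,15) [heading=270, move]
FD 3: (-1,15) -> (-1,12) [heading=270, move]
LT 90: heading 270 -> 0
RT 135: heading 0 -> 225
RT 180: heading 225 -> 45
PD: pen down
FD 12: (-1,12) -> (7.485,20.485) [heading=45, draw]
FD 2: (7.485,20.485) -> (8.899,21.899) [heading=45, draw]
Final: pos=(8.899,21.899), heading=45, 2 segment(s) drawn
Segments drawn: 2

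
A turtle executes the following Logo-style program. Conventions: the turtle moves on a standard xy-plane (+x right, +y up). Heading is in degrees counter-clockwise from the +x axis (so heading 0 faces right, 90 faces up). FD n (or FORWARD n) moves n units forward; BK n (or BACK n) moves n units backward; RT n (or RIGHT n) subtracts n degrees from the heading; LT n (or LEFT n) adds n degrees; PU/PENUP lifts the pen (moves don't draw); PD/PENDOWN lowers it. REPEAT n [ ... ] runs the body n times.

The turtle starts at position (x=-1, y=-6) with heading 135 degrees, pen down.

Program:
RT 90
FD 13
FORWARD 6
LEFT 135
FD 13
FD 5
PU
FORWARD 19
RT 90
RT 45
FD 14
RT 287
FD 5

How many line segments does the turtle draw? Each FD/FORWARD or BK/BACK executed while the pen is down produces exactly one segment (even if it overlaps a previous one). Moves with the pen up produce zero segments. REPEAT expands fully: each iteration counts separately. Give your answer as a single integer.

Answer: 4

Derivation:
Executing turtle program step by step:
Start: pos=(-1,-6), heading=135, pen down
RT 90: heading 135 -> 45
FD 13: (-1,-6) -> (8.192,3.192) [heading=45, draw]
FD 6: (8.192,3.192) -> (12.435,7.435) [heading=45, draw]
LT 135: heading 45 -> 180
FD 13: (12.435,7.435) -> (-0.565,7.435) [heading=180, draw]
FD 5: (-0.565,7.435) -> (-5.565,7.435) [heading=180, draw]
PU: pen up
FD 19: (-5.565,7.435) -> (-24.565,7.435) [heading=180, move]
RT 90: heading 180 -> 90
RT 45: heading 90 -> 45
FD 14: (-24.565,7.435) -> (-14.665,17.335) [heading=45, move]
RT 287: heading 45 -> 118
FD 5: (-14.665,17.335) -> (-17.013,21.749) [heading=118, move]
Final: pos=(-17.013,21.749), heading=118, 4 segment(s) drawn
Segments drawn: 4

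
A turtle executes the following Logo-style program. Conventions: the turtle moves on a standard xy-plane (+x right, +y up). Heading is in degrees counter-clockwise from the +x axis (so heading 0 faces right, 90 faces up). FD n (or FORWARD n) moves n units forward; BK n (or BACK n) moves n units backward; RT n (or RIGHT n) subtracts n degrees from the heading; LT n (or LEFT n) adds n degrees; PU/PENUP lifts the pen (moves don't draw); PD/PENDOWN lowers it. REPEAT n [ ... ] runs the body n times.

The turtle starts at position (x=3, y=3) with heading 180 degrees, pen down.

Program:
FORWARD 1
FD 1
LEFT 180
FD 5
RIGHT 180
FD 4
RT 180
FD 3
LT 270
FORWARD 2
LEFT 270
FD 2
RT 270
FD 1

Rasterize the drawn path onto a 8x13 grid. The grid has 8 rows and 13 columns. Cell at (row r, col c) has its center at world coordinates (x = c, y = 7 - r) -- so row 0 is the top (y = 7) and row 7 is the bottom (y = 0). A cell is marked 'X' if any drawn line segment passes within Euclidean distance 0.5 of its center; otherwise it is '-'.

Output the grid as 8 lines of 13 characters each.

Answer: -------------
-------------
-------------
-------------
-XXXXXX------
-----X-------
---XXX-------
---X---------

Derivation:
Segment 0: (3,3) -> (2,3)
Segment 1: (2,3) -> (1,3)
Segment 2: (1,3) -> (6,3)
Segment 3: (6,3) -> (2,3)
Segment 4: (2,3) -> (5,3)
Segment 5: (5,3) -> (5,1)
Segment 6: (5,1) -> (3,1)
Segment 7: (3,1) -> (3,-0)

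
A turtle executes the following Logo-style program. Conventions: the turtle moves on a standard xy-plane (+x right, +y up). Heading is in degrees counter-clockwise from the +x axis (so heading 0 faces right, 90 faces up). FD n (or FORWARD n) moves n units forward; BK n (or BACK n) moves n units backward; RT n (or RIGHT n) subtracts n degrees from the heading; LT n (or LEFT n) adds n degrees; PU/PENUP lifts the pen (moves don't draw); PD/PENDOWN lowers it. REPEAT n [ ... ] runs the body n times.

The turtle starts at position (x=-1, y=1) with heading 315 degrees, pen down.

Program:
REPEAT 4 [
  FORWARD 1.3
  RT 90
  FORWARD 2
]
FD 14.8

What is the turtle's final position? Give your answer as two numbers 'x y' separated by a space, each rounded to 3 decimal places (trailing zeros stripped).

Executing turtle program step by step:
Start: pos=(-1,1), heading=315, pen down
REPEAT 4 [
  -- iteration 1/4 --
  FD 1.3: (-1,1) -> (-0.081,0.081) [heading=315, draw]
  RT 90: heading 315 -> 225
  FD 2: (-0.081,0.081) -> (-1.495,-1.333) [heading=225, draw]
  -- iteration 2/4 --
  FD 1.3: (-1.495,-1.333) -> (-2.414,-2.253) [heading=225, draw]
  RT 90: heading 225 -> 135
  FD 2: (-2.414,-2.253) -> (-3.828,-0.838) [heading=135, draw]
  -- iteration 3/4 --
  FD 1.3: (-3.828,-0.838) -> (-4.748,0.081) [heading=135, draw]
  RT 90: heading 135 -> 45
  FD 2: (-4.748,0.081) -> (-3.333,1.495) [heading=45, draw]
  -- iteration 4/4 --
  FD 1.3: (-3.333,1.495) -> (-2.414,2.414) [heading=45, draw]
  RT 90: heading 45 -> 315
  FD 2: (-2.414,2.414) -> (-1,1) [heading=315, draw]
]
FD 14.8: (-1,1) -> (9.465,-9.465) [heading=315, draw]
Final: pos=(9.465,-9.465), heading=315, 9 segment(s) drawn

Answer: 9.465 -9.465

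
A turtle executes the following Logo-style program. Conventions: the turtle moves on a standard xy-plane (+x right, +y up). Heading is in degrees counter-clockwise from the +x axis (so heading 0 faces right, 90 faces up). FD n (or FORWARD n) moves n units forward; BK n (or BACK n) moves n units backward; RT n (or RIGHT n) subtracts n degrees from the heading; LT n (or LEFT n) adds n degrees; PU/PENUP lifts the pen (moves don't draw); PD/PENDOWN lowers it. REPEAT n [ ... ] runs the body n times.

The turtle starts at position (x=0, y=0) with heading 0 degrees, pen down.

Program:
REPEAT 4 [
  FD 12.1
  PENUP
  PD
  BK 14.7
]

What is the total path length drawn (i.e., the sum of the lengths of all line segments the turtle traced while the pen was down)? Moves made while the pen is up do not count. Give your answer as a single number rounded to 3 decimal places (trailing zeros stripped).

Executing turtle program step by step:
Start: pos=(0,0), heading=0, pen down
REPEAT 4 [
  -- iteration 1/4 --
  FD 12.1: (0,0) -> (12.1,0) [heading=0, draw]
  PU: pen up
  PD: pen down
  BK 14.7: (12.1,0) -> (-2.6,0) [heading=0, draw]
  -- iteration 2/4 --
  FD 12.1: (-2.6,0) -> (9.5,0) [heading=0, draw]
  PU: pen up
  PD: pen down
  BK 14.7: (9.5,0) -> (-5.2,0) [heading=0, draw]
  -- iteration 3/4 --
  FD 12.1: (-5.2,0) -> (6.9,0) [heading=0, draw]
  PU: pen up
  PD: pen down
  BK 14.7: (6.9,0) -> (-7.8,0) [heading=0, draw]
  -- iteration 4/4 --
  FD 12.1: (-7.8,0) -> (4.3,0) [heading=0, draw]
  PU: pen up
  PD: pen down
  BK 14.7: (4.3,0) -> (-10.4,0) [heading=0, draw]
]
Final: pos=(-10.4,0), heading=0, 8 segment(s) drawn

Segment lengths:
  seg 1: (0,0) -> (12.1,0), length = 12.1
  seg 2: (12.1,0) -> (-2.6,0), length = 14.7
  seg 3: (-2.6,0) -> (9.5,0), length = 12.1
  seg 4: (9.5,0) -> (-5.2,0), length = 14.7
  seg 5: (-5.2,0) -> (6.9,0), length = 12.1
  seg 6: (6.9,0) -> (-7.8,0), length = 14.7
  seg 7: (-7.8,0) -> (4.3,0), length = 12.1
  seg 8: (4.3,0) -> (-10.4,0), length = 14.7
Total = 107.2

Answer: 107.2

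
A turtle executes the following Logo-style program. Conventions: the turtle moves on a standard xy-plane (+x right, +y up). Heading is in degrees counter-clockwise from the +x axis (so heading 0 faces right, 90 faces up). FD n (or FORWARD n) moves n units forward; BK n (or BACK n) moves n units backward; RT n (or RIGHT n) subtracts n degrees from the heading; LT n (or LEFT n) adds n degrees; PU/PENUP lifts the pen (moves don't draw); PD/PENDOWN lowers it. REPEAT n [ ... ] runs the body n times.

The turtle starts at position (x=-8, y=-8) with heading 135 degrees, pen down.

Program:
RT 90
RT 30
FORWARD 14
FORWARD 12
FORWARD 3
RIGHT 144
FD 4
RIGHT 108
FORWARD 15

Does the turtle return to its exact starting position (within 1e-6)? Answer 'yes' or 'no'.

Executing turtle program step by step:
Start: pos=(-8,-8), heading=135, pen down
RT 90: heading 135 -> 45
RT 30: heading 45 -> 15
FD 14: (-8,-8) -> (5.523,-4.377) [heading=15, draw]
FD 12: (5.523,-4.377) -> (17.114,-1.271) [heading=15, draw]
FD 3: (17.114,-1.271) -> (20.012,-0.494) [heading=15, draw]
RT 144: heading 15 -> 231
FD 4: (20.012,-0.494) -> (17.495,-3.603) [heading=231, draw]
RT 108: heading 231 -> 123
FD 15: (17.495,-3.603) -> (9.325,8.977) [heading=123, draw]
Final: pos=(9.325,8.977), heading=123, 5 segment(s) drawn

Start position: (-8, -8)
Final position: (9.325, 8.977)
Distance = 24.257; >= 1e-6 -> NOT closed

Answer: no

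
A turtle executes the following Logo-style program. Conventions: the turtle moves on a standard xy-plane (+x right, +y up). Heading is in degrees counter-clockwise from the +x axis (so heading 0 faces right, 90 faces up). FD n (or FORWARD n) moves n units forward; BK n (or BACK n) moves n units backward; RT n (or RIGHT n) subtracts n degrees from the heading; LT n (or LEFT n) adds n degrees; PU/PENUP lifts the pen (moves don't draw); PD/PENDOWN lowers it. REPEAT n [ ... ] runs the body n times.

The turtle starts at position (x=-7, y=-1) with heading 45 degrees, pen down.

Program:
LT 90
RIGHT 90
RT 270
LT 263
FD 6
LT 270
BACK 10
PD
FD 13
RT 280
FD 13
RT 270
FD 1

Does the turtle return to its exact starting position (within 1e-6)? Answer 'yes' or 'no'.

Answer: no

Derivation:
Executing turtle program step by step:
Start: pos=(-7,-1), heading=45, pen down
LT 90: heading 45 -> 135
RT 90: heading 135 -> 45
RT 270: heading 45 -> 135
LT 263: heading 135 -> 38
FD 6: (-7,-1) -> (-2.272,2.694) [heading=38, draw]
LT 270: heading 38 -> 308
BK 10: (-2.272,2.694) -> (-8.429,10.574) [heading=308, draw]
PD: pen down
FD 13: (-8.429,10.574) -> (-0.425,0.33) [heading=308, draw]
RT 280: heading 308 -> 28
FD 13: (-0.425,0.33) -> (11.053,6.433) [heading=28, draw]
RT 270: heading 28 -> 118
FD 1: (11.053,6.433) -> (10.584,7.316) [heading=118, draw]
Final: pos=(10.584,7.316), heading=118, 5 segment(s) drawn

Start position: (-7, -1)
Final position: (10.584, 7.316)
Distance = 19.451; >= 1e-6 -> NOT closed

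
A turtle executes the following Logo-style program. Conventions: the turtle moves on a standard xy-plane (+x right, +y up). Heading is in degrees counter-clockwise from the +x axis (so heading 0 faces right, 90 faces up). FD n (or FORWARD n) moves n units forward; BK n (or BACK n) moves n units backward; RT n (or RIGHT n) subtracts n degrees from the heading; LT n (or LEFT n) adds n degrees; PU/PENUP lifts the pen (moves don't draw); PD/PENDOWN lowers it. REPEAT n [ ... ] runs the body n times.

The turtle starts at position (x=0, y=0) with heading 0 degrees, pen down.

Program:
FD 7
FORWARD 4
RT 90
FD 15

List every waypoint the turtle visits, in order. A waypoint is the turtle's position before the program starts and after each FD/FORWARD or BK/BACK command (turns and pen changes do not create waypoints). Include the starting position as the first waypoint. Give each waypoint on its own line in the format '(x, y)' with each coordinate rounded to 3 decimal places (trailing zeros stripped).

Executing turtle program step by step:
Start: pos=(0,0), heading=0, pen down
FD 7: (0,0) -> (7,0) [heading=0, draw]
FD 4: (7,0) -> (11,0) [heading=0, draw]
RT 90: heading 0 -> 270
FD 15: (11,0) -> (11,-15) [heading=270, draw]
Final: pos=(11,-15), heading=270, 3 segment(s) drawn
Waypoints (4 total):
(0, 0)
(7, 0)
(11, 0)
(11, -15)

Answer: (0, 0)
(7, 0)
(11, 0)
(11, -15)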